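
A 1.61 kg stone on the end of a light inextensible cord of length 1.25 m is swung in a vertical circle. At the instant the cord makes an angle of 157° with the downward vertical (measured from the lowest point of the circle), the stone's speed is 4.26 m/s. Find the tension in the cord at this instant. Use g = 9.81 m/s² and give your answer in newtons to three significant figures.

8.84 N

Take the radial direction toward the centre of the circle as positive. The component of the weight along the string toward the centre is −mg cos φ (φ measured from the bottom), so Newton's second law along the string gives T − mg cos φ = m v²/r.
cos 157° = -0.9205, so T = m(v²/r + g cos φ) = 1.61 × ((4.26)²/1.25 + 9.81 × -0.9205) = 1.61 × (14.52 + (-9.030)) = 1.61 × 5.488 = 8.836 N.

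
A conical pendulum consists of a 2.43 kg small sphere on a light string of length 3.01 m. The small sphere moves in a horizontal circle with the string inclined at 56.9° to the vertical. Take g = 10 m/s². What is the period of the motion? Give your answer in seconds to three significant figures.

r = L sinθ = 2.522 m. From T sinθ = mω²r and T cosθ = mg: tanθ = ω²r/g, so ω² = g tanθ / r = g/(L cosθ).
ω = √(g/(L cosθ)) = √(10.0/(3.01 × 0.5461)) = √6.084 = 2.466 rad/s.
Period = 2π/ω = 2.547 s.

2.55 s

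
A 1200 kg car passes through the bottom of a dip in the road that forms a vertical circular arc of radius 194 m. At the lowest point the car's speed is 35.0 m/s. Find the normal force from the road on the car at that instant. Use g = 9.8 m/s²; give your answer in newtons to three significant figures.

19300 N

At the lowest point, N points up (toward the centre) and the weight mg points down (away from the centre), so the net inward force is N − mg = mv²/r.
N = m(v²/r + g) = 1200 × ((35.0)²/194 + 9.8) = 1200 × (6.314 + 9.8) = 1200 × 16.11 = 19340 N.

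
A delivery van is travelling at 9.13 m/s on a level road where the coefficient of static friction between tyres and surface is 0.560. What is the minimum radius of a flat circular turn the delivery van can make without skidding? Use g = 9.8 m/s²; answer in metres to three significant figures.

15.2 m

At the limit, μ_s m g = m v²/r, so r_min = v²/(μ_s g) = (9.13)²/(0.560 × 9.8) = 83.36/5.488 = 15.19 m.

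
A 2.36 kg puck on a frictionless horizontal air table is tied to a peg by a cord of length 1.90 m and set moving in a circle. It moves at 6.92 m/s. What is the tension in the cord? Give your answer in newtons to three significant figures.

The tension is the only horizontal force, so it supplies the full centripetal force: T = m v²/r = 2.36 × (6.920)²/1.90 = 2.36 × 47.89/1.90 = 59.48 N.

59.5 N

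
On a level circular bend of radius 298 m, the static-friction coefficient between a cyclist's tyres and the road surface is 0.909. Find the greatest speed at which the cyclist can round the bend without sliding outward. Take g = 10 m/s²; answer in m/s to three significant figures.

52.0 m/s

On a flat curve, static friction is the only horizontal force, so it must supply the full centripetal force: μ_s m g = m v²/r.
Mass cancels: v_max = √(μ_s g r) = √(0.909 × 10.0 × 298) = √2709 = 52.05 m/s.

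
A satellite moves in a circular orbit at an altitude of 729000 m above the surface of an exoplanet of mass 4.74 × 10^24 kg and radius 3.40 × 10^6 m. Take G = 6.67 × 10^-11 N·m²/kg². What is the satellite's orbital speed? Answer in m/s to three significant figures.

8750 m/s

Orbital radius r = R + h = 3.40 × 10^6 + 729000 = 4.129 × 10^6 m.
Gravity supplies the centripetal force: G M m / r² = m v² / r, so v = √(GM/r).
v = √(6.67 × 10^-11 × 4.74 × 10^24 / 4.129 × 10^6) = √(7.657 × 10^7) = 8750 m/s.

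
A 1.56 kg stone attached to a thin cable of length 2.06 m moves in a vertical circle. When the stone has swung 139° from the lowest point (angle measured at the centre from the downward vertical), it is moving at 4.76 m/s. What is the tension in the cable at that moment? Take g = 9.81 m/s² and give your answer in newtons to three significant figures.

Take the radial direction toward the centre of the circle as positive. The component of the weight along the string toward the centre is −mg cos φ (φ measured from the bottom), so Newton's second law along the string gives T − mg cos φ = m v²/r.
cos 139° = -0.7547, so T = m(v²/r + g cos φ) = 1.56 × ((4.76)²/2.06 + 9.81 × -0.7547) = 1.56 × (11.00 + (-7.404)) = 1.56 × 3.595 = 5.608 N.

5.61 N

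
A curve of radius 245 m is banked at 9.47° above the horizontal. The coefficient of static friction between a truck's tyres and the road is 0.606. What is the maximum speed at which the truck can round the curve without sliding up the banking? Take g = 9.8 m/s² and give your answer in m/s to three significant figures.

At the maximum speed, friction acts down the slope at its limiting value f = μN. Radially (horizontal, toward centre): N sinθ + μN cosθ = mv²/r. Vertically: N cosθ − μN sinθ = mg.
Dividing: v² = r g (sinθ + μcosθ)/(cosθ − μsinθ).
sinθ + μcosθ = 0.1645 + 0.606×0.9864 = 0.7623; cosθ − μsinθ = 0.9864 − 0.606×0.1645 = 0.8867.
v² = 245 × 9.8 × 0.7623/0.8867 = 2064 m²/s², so v = 45.43 m/s.

45.4 m/s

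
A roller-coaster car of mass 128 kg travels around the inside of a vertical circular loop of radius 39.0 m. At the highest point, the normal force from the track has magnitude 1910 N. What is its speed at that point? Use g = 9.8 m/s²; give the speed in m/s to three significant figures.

At the top, N + mg = mv²/r, so v = √(r(N/m + g)) = √(39.0 × (1910/128 + 9.8)) = √(39.0 × 24.72) = √964.2 = 31.05 m/s.

31.1 m/s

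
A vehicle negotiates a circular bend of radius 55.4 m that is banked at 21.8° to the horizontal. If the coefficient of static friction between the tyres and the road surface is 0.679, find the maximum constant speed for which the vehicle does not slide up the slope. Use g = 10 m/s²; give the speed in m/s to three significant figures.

At the maximum speed, friction acts down the slope at its limiting value f = μN. Radially (horizontal, toward centre): N sinθ + μN cosθ = mv²/r. Vertically: N cosθ − μN sinθ = mg.
Dividing: v² = r g (sinθ + μcosθ)/(cosθ − μsinθ).
sinθ + μcosθ = 0.3714 + 0.679×0.9285 = 1.002; cosθ − μsinθ = 0.9285 − 0.679×0.3714 = 0.6763.
v² = 55.4 × 10.0 × 1.002/0.6763 = 820.6 m²/s², so v = 28.65 m/s.

28.6 m/s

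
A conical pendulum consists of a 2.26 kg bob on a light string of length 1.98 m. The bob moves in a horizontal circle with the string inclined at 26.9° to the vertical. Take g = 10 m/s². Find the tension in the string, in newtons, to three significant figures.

25.3 N

Vertically the bob has no acceleration, so T cosθ = mg.
T = mg/cosθ = 2.26 × 10.0 / cos 26.9° = 22.60/0.8918 = 25.34 N.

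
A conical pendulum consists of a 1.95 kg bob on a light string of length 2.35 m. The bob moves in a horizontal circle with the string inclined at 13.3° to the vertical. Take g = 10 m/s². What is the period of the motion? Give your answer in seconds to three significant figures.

r = L sinθ = 0.5406 m. From T sinθ = mω²r and T cosθ = mg: tanθ = ω²r/g, so ω² = g tanθ / r = g/(L cosθ).
ω = √(g/(L cosθ)) = √(10.0/(2.35 × 0.9732)) = √4.373 = 2.091 rad/s.
Period = 2π/ω = 3.005 s.

3.00 s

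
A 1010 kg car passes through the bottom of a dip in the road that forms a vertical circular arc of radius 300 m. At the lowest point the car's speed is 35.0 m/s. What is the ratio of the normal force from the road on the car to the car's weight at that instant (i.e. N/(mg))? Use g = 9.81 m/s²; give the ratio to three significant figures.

1.42

At the bottom, N − mg = mv²/r, so N = m(v²/r + g) and N/(mg) = v²/(rg) + 1 = (35.0)²/(300 × 9.81) + 1 = 0.4162 + 1 = 1.416.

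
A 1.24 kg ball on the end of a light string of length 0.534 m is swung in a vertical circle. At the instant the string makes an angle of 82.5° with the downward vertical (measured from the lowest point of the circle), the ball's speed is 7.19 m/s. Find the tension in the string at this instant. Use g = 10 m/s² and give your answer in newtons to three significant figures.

Take the radial direction toward the centre of the circle as positive. The component of the weight along the string toward the centre is −mg cos φ (φ measured from the bottom), so Newton's second law along the string gives T − mg cos φ = m v²/r.
cos 82.5° = 0.1305, so T = m(v²/r + g cos φ) = 1.24 × ((7.19)²/0.534 + 10.0 × 0.1305) = 1.24 × (96.81 + (1.305)) = 1.24 × 98.11 = 121.7 N.

122 N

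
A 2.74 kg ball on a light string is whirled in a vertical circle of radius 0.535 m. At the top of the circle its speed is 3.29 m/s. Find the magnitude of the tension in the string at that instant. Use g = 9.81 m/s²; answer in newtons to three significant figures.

28.6 N

At the top, both T and the weight mg point inward (toward the centre), so T + mg = mv²/r.
T = m(v²/r − g) = 2.74 × ((3.29)²/0.535 − 9.81) = 2.74 × (20.23 − 9.81) = 2.74 × 10.42 = 28.56 N.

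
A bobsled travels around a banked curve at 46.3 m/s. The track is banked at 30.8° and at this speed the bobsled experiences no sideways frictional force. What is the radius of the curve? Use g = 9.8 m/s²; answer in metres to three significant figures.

Frictionless banking: tanθ = v²/(rg), so r = v²/(g tanθ).
r = (46.3)²/(9.8 × tan 30.8°) = 2144/(9.8 × 0.5961) = 2144/5.842 = 366.9 m.

367 m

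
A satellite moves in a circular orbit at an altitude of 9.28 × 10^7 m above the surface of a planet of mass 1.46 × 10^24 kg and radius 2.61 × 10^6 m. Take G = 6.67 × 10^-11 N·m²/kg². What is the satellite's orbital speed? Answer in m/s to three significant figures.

Orbital radius r = R + h = 2.61 × 10^6 + 9.28 × 10^7 = 9.541 × 10^7 m.
Gravity supplies the centripetal force: G M m / r² = m v² / r, so v = √(GM/r).
v = √(6.67 × 10^-11 × 1.46 × 10^24 / 9.541 × 10^7) = √(1.021 × 10^6) = 1010 m/s.

1010 m/s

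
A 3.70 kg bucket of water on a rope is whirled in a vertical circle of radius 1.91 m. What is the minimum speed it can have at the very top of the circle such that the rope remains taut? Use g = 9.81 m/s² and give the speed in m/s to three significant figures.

4.33 m/s

At the highest point the centre is directly below, so both the weight and T act inward: T + mg = mv²/r.
At minimum speed T → 0, so mg = mv_min²/r ⇒ v_min = √(g r) = √(9.81 × 1.91) = 4.329 m/s.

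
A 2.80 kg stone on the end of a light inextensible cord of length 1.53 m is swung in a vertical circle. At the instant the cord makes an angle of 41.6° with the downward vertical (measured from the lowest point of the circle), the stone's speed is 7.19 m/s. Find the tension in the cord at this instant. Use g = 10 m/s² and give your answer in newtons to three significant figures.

116 N

Take the radial direction toward the centre of the circle as positive. The component of the weight along the string toward the centre is −mg cos φ (φ measured from the bottom), so Newton's second law along the string gives T − mg cos φ = m v²/r.
cos 41.6° = 0.7478, so T = m(v²/r + g cos φ) = 2.80 × ((7.19)²/1.53 + 10.0 × 0.7478) = 2.80 × (33.79 + (7.478)) = 2.80 × 41.27 = 115.5 N.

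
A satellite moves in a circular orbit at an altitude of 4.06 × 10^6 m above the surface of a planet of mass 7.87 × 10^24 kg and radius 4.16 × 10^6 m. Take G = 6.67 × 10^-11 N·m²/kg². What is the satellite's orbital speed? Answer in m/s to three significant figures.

Orbital radius r = R + h = 4.16 × 10^6 + 4.06 × 10^6 = 8.220 × 10^6 m.
Gravity supplies the centripetal force: G M m / r² = m v² / r, so v = √(GM/r).
v = √(6.67 × 10^-11 × 7.87 × 10^24 / 8.220 × 10^6) = √(6.386 × 10^7) = 7991 m/s.

7990 m/s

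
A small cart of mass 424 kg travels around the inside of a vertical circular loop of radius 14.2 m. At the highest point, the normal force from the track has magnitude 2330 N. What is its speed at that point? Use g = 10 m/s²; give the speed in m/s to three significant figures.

At the top, N + mg = mv²/r, so v = √(r(N/m + g)) = √(14.2 × (2330/424 + 10.0)) = √(14.2 × 15.50) = √220.0 = 14.83 m/s.

14.8 m/s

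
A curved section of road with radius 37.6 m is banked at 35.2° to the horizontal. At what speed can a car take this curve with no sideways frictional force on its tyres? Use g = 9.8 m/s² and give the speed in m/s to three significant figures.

On a frictionless banked curve, N sinθ = mv²/r and N cosθ = mg, so tanθ = v²/(rg).
v = √(r g tanθ) = √(37.6 × 9.8 × tan 35.2°) = √(37.6 × 9.8 × 0.7054) = √259.9 = 16.12 m/s.

16.1 m/s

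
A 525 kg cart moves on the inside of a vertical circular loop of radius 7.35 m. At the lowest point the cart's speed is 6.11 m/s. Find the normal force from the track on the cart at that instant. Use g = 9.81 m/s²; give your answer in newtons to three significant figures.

7820 N

At the lowest point, N points up (toward the centre) and the weight mg points down (away from the centre), so the net inward force is N − mg = mv²/r.
N = m(v²/r + g) = 525 × ((6.11)²/7.35 + 9.81) = 525 × (5.079 + 9.81) = 525 × 14.89 = 7817 N.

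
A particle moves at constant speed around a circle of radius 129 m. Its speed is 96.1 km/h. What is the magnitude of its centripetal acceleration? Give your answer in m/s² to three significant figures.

5.52 m/s²

v = 96.1 km/h = 96.1/3.6 = 26.69 m/s.
a_c = v²/r = (26.69)²/129 = 712.6/129 = 5.524 m/s².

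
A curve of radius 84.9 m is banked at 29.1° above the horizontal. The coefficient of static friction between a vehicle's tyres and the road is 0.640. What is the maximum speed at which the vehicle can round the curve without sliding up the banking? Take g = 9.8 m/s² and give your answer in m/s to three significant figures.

At the maximum speed, friction acts down the slope at its limiting value f = μN. Radially (horizontal, toward centre): N sinθ + μN cosθ = mv²/r. Vertically: N cosθ − μN sinθ = mg.
Dividing: v² = r g (sinθ + μcosθ)/(cosθ − μsinθ).
sinθ + μcosθ = 0.4863 + 0.640×0.8738 = 1.046; cosθ − μsinθ = 0.8738 − 0.640×0.4863 = 0.5625.
v² = 84.9 × 9.8 × 1.046/0.5625 = 1546 m²/s², so v = 39.33 m/s.

39.3 m/s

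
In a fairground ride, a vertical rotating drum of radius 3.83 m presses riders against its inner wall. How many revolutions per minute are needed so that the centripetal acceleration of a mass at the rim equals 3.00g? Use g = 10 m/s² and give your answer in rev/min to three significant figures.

26.7 rev/min

Require ω²r = 3.00g, so ω = √(3.00 × 10.0/3.83) = 2.799 rad/s.
In rev/min: ω × 60/(2π) = 2.799 × 60/(2π) = 26.73 rev/min.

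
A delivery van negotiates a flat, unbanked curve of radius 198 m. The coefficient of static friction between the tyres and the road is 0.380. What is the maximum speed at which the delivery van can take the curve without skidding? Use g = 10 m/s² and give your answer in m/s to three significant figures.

On a flat curve, static friction is the only horizontal force, so it must supply the full centripetal force: μ_s m g = m v²/r.
Mass cancels: v_max = √(μ_s g r) = √(0.380 × 10.0 × 198) = √752.4 = 27.43 m/s.

27.4 m/s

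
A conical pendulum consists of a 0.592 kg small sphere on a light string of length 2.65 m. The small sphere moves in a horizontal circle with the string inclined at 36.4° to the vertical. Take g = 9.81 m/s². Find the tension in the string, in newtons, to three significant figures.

7.22 N

Vertically the bob has no acceleration, so T cosθ = mg.
T = mg/cosθ = 0.592 × 9.81 / cos 36.4° = 5.808/0.8049 = 7.215 N.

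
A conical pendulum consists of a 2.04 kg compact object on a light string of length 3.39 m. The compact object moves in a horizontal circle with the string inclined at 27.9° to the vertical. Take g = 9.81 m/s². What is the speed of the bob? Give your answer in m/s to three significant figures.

2.87 m/s

The radius of the circle is r = L sinθ = 3.39 × sin 27.9° = 1.586 m.
Horizontally T sinθ = mv²/r and vertically T cosθ = mg, so tanθ = v²/(rg).
v = √(r g tanθ) = √(1.586 × 9.81 × 0.5295) = √8.239 = 2.870 m/s.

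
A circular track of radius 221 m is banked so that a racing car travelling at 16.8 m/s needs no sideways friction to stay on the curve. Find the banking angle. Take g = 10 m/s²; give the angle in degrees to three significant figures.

For a frictionless banked turn: horizontally N sinθ = mv²/r and vertically N cosθ = mg.
Dividing: tanθ = v²/(r g) = (16.8)²/(221 × 10.0) = 282.2/2210 = 0.1277.
θ = arctan(0.1277) = 7.278°.

7.28°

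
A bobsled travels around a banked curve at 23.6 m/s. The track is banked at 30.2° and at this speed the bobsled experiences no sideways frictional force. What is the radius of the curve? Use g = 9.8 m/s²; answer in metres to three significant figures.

Frictionless banking: tanθ = v²/(rg), so r = v²/(g tanθ).
r = (23.6)²/(9.8 × tan 30.2°) = 557.0/(9.8 × 0.5820) = 557.0/5.704 = 97.65 m.

97.6 m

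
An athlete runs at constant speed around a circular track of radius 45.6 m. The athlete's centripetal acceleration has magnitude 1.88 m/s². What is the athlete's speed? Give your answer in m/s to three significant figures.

9.26 m/s

a_c = v²/r ⇒ v = √(a_c · r) = √(1.88 × 45.6) = √85.73 = 9.259 m/s.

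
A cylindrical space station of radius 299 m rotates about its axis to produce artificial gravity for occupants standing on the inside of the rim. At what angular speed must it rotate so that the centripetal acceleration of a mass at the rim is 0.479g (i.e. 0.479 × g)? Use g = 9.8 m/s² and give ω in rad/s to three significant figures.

Centripetal acceleration a_c = ω²r. Setting ω²r = 0.479g:
ω = √(0.479g / r) = √(0.479 × 9.8 / 299) = √0.01570 = 0.1253 rad/s.

0.125 rad/s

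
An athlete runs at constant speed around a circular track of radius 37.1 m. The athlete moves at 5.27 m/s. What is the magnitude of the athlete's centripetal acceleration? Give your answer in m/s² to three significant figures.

a_c = v²/r = (5.270)²/37.1 = 27.77/37.1 = 0.7486 m/s².

0.749 m/s²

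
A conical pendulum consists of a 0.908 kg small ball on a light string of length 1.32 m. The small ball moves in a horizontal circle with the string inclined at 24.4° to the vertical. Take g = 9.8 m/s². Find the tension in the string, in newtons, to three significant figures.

9.77 N

Vertically the bob has no acceleration, so T cosθ = mg.
T = mg/cosθ = 0.908 × 9.8 / cos 24.4° = 8.898/0.9107 = 9.771 N.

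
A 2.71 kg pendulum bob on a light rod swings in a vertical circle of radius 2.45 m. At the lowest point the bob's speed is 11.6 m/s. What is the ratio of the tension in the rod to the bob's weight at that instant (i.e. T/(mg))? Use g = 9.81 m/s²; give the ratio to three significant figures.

6.60

At the bottom, T − mg = mv²/r, so T = m(v²/r + g) and T/(mg) = v²/(rg) + 1 = (11.6)²/(2.45 × 9.81) + 1 = 5.599 + 1 = 6.599.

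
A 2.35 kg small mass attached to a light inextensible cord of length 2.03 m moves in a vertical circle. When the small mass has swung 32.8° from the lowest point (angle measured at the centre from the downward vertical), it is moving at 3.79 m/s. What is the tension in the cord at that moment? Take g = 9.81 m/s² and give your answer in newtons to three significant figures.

Take the radial direction toward the centre of the circle as positive. The component of the weight along the string toward the centre is −mg cos φ (φ measured from the bottom), so Newton's second law along the string gives T − mg cos φ = m v²/r.
cos 32.8° = 0.8406, so T = m(v²/r + g cos φ) = 2.35 × ((3.79)²/2.03 + 9.81 × 0.8406) = 2.35 × (7.076 + (8.246)) = 2.35 × 15.32 = 36.01 N.

36.0 N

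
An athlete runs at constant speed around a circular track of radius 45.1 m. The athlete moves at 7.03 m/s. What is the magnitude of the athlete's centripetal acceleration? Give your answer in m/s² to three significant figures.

1.10 m/s²

a_c = v²/r = (7.030)²/45.1 = 49.42/45.1 = 1.096 m/s².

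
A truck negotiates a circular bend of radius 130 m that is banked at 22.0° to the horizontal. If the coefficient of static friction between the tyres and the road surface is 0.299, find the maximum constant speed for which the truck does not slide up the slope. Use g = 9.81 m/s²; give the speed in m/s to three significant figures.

31.9 m/s

At the maximum speed, friction acts down the slope at its limiting value f = μN. Radially (horizontal, toward centre): N sinθ + μN cosθ = mv²/r. Vertically: N cosθ − μN sinθ = mg.
Dividing: v² = r g (sinθ + μcosθ)/(cosθ − μsinθ).
sinθ + μcosθ = 0.3746 + 0.299×0.9272 = 0.6518; cosθ − μsinθ = 0.9272 − 0.299×0.3746 = 0.8152.
v² = 130 × 9.81 × 0.6518/0.8152 = 1020 m²/s², so v = 31.93 m/s.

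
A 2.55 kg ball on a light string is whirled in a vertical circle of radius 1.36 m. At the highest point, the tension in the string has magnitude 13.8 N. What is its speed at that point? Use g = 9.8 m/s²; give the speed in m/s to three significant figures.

At the top, T + mg = mv²/r, so v = √(r(T/m + g)) = √(1.36 × (13.8/2.55 + 9.8)) = √(1.36 × 15.21) = √20.69 = 4.548 m/s.

4.55 m/s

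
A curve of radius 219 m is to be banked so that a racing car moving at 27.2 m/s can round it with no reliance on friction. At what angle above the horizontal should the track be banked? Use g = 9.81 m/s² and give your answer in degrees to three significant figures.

For a frictionless banked turn: horizontally N sinθ = mv²/r and vertically N cosθ = mg.
Dividing: tanθ = v²/(r g) = (27.2)²/(219 × 9.81) = 739.8/2148 = 0.3444.
θ = arctan(0.3444) = 19.00°.

19.0°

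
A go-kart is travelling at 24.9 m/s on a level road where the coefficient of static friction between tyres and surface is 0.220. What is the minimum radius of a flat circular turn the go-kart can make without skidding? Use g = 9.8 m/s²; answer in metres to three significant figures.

At the limit, μ_s m g = m v²/r, so r_min = v²/(μ_s g) = (24.9)²/(0.220 × 9.8) = 620.0/2.156 = 287.6 m.

288 m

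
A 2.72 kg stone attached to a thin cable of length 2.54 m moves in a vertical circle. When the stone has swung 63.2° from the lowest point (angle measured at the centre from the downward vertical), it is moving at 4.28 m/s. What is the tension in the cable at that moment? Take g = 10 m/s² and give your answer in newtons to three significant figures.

Take the radial direction toward the centre of the circle as positive. The component of the weight along the string toward the centre is −mg cos φ (φ measured from the bottom), so Newton's second law along the string gives T − mg cos φ = m v²/r.
cos 63.2° = 0.4509, so T = m(v²/r + g cos φ) = 2.72 × ((4.28)²/2.54 + 10.0 × 0.4509) = 2.72 × (7.212 + (4.509)) = 2.72 × 11.72 = 31.88 N.

31.9 N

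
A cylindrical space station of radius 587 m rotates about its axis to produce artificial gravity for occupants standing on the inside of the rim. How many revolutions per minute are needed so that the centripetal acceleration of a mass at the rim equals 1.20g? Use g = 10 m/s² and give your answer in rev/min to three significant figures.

Require ω²r = 1.20g, so ω = √(1.20 × 10.0/587) = 0.1430 rad/s.
In rev/min: ω × 60/(2π) = 0.1430 × 60/(2π) = 1.365 rev/min.

1.37 rev/min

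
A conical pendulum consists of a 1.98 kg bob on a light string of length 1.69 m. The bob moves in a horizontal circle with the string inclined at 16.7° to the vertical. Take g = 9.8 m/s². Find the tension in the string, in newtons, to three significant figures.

20.3 N

Vertically the bob has no acceleration, so T cosθ = mg.
T = mg/cosθ = 1.98 × 9.8 / cos 16.7° = 19.40/0.9578 = 20.26 N.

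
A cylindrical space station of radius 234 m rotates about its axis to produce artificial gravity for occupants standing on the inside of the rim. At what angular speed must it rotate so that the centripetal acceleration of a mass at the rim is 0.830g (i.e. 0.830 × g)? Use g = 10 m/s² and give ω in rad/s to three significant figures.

Centripetal acceleration a_c = ω²r. Setting ω²r = 0.830g:
ω = √(0.830g / r) = √(0.830 × 10.0 / 234) = √0.03547 = 0.1883 rad/s.

0.188 rad/s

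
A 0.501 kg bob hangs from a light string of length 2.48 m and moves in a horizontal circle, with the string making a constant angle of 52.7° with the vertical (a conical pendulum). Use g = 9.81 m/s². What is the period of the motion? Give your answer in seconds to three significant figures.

r = L sinθ = 1.973 m. From T sinθ = mω²r and T cosθ = mg: tanθ = ω²r/g, so ω² = g tanθ / r = g/(L cosθ).
ω = √(g/(L cosθ)) = √(9.81/(2.48 × 0.6060)) = √6.528 = 2.555 rad/s.
Period = 2π/ω = 2.459 s.

2.46 s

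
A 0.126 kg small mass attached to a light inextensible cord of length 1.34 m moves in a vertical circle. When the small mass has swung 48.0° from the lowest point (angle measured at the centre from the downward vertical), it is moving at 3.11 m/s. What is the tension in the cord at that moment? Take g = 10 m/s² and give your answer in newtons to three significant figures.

Take the radial direction toward the centre of the circle as positive. The component of the weight along the string toward the centre is −mg cos φ (φ measured from the bottom), so Newton's second law along the string gives T − mg cos φ = m v²/r.
cos 48.0° = 0.6691, so T = m(v²/r + g cos φ) = 0.126 × ((3.11)²/1.34 + 10.0 × 0.6691) = 0.126 × (7.218 + (6.691)) = 0.126 × 13.91 = 1.753 N.

1.75 N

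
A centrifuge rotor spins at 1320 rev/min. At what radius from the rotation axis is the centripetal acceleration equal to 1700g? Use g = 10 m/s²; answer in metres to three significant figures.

ω = 1320 rev/min × 2π/60 = 138.2 rad/s.
a_c = ω²r = 1700g ⇒ r = 1700 × 10.0 / (138.2)² = 17000/19110 = 0.8897 m.

0.890 m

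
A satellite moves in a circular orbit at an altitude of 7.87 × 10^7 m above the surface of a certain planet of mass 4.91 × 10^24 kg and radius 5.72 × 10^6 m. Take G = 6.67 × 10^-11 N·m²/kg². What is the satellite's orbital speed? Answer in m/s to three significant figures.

Orbital radius r = R + h = 5.72 × 10^6 + 7.87 × 10^7 = 8.442 × 10^7 m.
Gravity supplies the centripetal force: G M m / r² = m v² / r, so v = √(GM/r).
v = √(6.67 × 10^-11 × 4.91 × 10^24 / 8.442 × 10^7) = √(3.879 × 10^6) = 1970 m/s.

1970 m/s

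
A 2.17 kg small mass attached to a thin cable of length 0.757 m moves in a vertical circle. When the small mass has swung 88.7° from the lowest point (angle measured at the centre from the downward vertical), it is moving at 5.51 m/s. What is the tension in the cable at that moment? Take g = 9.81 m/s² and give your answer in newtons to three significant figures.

87.5 N

Take the radial direction toward the centre of the circle as positive. The component of the weight along the string toward the centre is −mg cos φ (φ measured from the bottom), so Newton's second law along the string gives T − mg cos φ = m v²/r.
cos 88.7° = 0.02269, so T = m(v²/r + g cos φ) = 2.17 × ((5.51)²/0.757 + 9.81 × 0.02269) = 2.17 × (40.11 + (0.2226)) = 2.17 × 40.33 = 87.51 N.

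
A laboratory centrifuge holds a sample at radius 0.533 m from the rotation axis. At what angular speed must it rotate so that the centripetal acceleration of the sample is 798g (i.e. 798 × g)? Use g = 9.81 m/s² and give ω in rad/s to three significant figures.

Centripetal acceleration a_c = ω²r. Setting ω²r = 798g:
ω = √(798g / r) = √(798 × 9.81 / 0.533) = √14690 = 121.2 rad/s.

121 rad/s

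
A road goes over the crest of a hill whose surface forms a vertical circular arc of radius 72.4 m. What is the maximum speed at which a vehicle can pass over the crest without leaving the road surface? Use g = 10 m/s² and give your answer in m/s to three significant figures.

At the crest the centre of the circle is below the vehicle, so the net downward (centripetal) force is mg − N = mv²/r.
The vehicle leaves the road when N → 0, giving v_max = √(g r) = √(10.0 × 72.4) = 26.91 m/s.

26.9 m/s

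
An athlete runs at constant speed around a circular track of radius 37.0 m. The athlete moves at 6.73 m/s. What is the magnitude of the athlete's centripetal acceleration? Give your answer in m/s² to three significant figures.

1.22 m/s²

a_c = v²/r = (6.730)²/37.0 = 45.29/37.0 = 1.224 m/s².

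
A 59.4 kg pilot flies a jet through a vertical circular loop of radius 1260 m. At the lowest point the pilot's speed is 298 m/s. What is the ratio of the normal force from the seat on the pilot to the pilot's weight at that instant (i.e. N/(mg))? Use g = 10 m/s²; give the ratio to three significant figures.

8.05

At the bottom, N − mg = mv²/r, so N = m(v²/r + g) and N/(mg) = v²/(rg) + 1 = (298)²/(1260 × 10.0) + 1 = 7.048 + 1 = 8.048.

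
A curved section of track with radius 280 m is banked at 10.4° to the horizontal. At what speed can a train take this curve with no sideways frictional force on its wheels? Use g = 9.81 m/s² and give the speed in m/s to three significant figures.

22.5 m/s

On a frictionless banked curve, N sinθ = mv²/r and N cosθ = mg, so tanθ = v²/(rg).
v = √(r g tanθ) = √(280 × 9.81 × tan 10.4°) = √(280 × 9.81 × 0.1835) = √504.1 = 22.45 m/s.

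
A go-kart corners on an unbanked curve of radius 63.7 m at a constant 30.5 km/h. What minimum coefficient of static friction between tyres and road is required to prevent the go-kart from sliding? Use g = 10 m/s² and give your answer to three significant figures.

0.113

v = 30.5/3.6 = 8.472 m/s.
Friction provides the centripetal force: μ_s m g = m v²/r, so μ_s = v²/(g r) = (8.472)²/(10.0 × 63.7) = 71.78/637.0 = 0.1127.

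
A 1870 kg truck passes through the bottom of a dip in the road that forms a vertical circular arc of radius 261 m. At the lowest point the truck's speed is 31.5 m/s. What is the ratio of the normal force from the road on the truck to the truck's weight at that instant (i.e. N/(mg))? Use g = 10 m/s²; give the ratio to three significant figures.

1.38

At the bottom, N − mg = mv²/r, so N = m(v²/r + g) and N/(mg) = v²/(rg) + 1 = (31.5)²/(261 × 10.0) + 1 = 0.3802 + 1 = 1.380.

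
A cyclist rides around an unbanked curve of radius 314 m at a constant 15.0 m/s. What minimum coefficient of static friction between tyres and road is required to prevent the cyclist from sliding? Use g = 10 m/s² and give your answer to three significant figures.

0.0717

Friction provides the centripetal force: μ_s m g = m v²/r, so μ_s = v²/(g r) = (15.00)²/(10.0 × 314) = 225.0/3140 = 0.07166.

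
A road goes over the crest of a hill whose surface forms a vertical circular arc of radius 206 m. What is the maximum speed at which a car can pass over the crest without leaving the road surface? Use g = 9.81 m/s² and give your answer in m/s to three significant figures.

45.0 m/s

At the crest the centre of the circle is below the car, so the net downward (centripetal) force is mg − N = mv²/r.
The car leaves the road when N → 0, giving v_max = √(g r) = √(9.81 × 206) = 44.95 m/s.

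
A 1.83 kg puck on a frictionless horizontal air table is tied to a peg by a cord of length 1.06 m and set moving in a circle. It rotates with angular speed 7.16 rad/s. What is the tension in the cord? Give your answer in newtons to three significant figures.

99.4 N

v = ωr = 7.16 × 1.06 = 7.590 m/s.
The tension is the only horizontal force, so it supplies the full centripetal force: T = m v²/r = 1.83 × (7.590)²/1.06 = 1.83 × 57.60/1.06 = 99.45 N.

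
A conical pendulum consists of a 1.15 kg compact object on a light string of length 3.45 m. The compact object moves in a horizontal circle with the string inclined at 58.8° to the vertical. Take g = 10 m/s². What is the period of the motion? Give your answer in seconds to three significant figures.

2.66 s

r = L sinθ = 2.951 m. From T sinθ = mω²r and T cosθ = mg: tanθ = ω²r/g, so ω² = g tanθ / r = g/(L cosθ).
ω = √(g/(L cosθ)) = √(10.0/(3.45 × 0.5180)) = √5.595 = 2.365 rad/s.
Period = 2π/ω = 2.656 s.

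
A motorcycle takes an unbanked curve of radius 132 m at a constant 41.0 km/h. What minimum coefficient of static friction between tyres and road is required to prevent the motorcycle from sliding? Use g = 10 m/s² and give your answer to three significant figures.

v = 41.0/3.6 = 11.39 m/s.
Friction provides the centripetal force: μ_s m g = m v²/r, so μ_s = v²/(g r) = (11.39)²/(10.0 × 132) = 129.7/1320 = 0.09826.

0.0983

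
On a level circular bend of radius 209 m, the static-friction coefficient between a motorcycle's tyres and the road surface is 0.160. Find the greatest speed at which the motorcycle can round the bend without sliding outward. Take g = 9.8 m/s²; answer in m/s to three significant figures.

Friction provides the centripetal force on a flat curve. At maximum speed it is at its limiting value: μ_s m g = m v²/r.
Mass cancels: v_max = √(μ_s g r) = √(0.160 × 9.8 × 209) = √327.7 = 18.10 m/s.

18.1 m/s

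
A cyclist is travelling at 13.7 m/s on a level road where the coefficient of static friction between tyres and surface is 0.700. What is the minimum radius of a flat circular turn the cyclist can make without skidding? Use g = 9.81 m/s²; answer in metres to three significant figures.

27.3 m

At the limit, μ_s m g = m v²/r, so r_min = v²/(μ_s g) = (13.7)²/(0.700 × 9.81) = 187.7/6.867 = 27.33 m.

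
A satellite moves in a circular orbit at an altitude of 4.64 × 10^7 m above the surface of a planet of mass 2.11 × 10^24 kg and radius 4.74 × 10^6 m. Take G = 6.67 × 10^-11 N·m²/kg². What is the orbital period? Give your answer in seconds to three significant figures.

r = R + h = 4.74 × 10^6 + 4.64 × 10^7 = 5.114 × 10^7 m. Gravity provides the centripetal force: G M m / r² = m v² / r ⇒ v = √(GM/r) = 1659 m/s.
T = 2πr/v = 2π × 5.114 × 10^7 / 1659 = 193700 s.

194000 s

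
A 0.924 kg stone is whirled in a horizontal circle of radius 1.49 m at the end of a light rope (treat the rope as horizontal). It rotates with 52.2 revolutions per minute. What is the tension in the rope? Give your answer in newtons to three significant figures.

41.1 N

ω = 52.2 rev/min × 2π/60 = 5.466 rad/s, so v = ωr = 5.466 × 1.49 = 8.145 m/s.
The tension is the only horizontal force, so it supplies the full centripetal force: T = m v²/r = 0.924 × (8.145)²/1.49 = 0.924 × 66.34/1.49 = 41.14 N.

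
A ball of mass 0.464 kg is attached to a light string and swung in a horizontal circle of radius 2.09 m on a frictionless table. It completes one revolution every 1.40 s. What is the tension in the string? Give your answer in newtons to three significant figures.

19.5 N

v = 2πr/T = 2π × 2.09/1.40 = 9.380 m/s.
The tension is the only horizontal force, so it supplies the full centripetal force: T = m v²/r = 0.464 × (9.380)²/2.09 = 0.464 × 87.98/2.09 = 19.53 N.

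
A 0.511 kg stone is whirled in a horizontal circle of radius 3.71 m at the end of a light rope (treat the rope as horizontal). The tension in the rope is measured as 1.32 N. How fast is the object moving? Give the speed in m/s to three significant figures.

T = m v²/r ⇒ v = √(T r / m) = √(1.32 × 3.71 / 0.511) = √9.584 = 3.096 m/s.

3.10 m/s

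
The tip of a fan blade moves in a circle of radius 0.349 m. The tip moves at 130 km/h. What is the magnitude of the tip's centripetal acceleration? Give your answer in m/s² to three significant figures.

v = 130 km/h = 130/3.6 = 36.11 m/s.
a_c = v²/r = (36.11)²/0.349 = 1304/0.349 = 3736 m/s².

3740 m/s²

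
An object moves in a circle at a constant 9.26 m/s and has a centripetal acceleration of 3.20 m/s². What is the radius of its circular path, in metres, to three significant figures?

a_c = v²/r ⇒ r = v²/a_c = (9.26)²/3.20 = 85.75/3.20 = 26.80 m.

26.8 m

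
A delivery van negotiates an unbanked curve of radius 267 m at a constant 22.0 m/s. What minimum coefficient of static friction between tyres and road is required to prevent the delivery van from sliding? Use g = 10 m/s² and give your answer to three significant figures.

0.181

Friction provides the centripetal force: μ_s m g = m v²/r, so μ_s = v²/(g r) = (22.00)²/(10.0 × 267) = 484.0/2670 = 0.1813.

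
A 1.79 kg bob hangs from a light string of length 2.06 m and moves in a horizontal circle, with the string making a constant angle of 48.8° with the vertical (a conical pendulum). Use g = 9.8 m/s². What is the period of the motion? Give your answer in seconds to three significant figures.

r = L sinθ = 1.550 m. From T sinθ = mω²r and T cosθ = mg: tanθ = ω²r/g, so ω² = g tanθ / r = g/(L cosθ).
ω = √(g/(L cosθ)) = √(9.8/(2.06 × 0.6587)) = √7.222 = 2.687 rad/s.
Period = 2π/ω = 2.338 s.

2.34 s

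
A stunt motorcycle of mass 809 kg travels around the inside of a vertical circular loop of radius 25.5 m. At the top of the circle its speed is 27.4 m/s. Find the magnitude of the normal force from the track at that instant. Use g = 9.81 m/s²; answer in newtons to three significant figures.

15900 N

At the top, both N and the weight mg point inward (toward the centre), so N + mg = mv²/r.
N = m(v²/r − g) = 809 × ((27.4)²/25.5 − 9.81) = 809 × (29.44 − 9.81) = 809 × 19.63 = 15880 N.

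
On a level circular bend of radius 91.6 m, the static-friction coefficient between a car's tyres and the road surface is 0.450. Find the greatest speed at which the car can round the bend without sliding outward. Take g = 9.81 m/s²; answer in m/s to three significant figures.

On a flat curve, static friction is the only horizontal force, so it must supply the full centripetal force: μ_s m g = m v²/r.
Mass cancels: v_max = √(μ_s g r) = √(0.450 × 9.81 × 91.6) = √404.4 = 20.11 m/s.

20.1 m/s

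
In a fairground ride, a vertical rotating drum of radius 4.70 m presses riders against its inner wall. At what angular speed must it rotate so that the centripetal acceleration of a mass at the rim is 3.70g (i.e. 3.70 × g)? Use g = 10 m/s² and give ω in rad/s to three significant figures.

Centripetal acceleration a_c = ω²r. Setting ω²r = 3.70g:
ω = √(3.70g / r) = √(3.70 × 10.0 / 4.70) = √7.872 = 2.806 rad/s.

2.81 rad/s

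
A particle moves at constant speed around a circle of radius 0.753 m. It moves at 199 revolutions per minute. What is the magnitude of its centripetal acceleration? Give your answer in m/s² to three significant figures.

327 m/s²

ω = 199 rev/min × 2π/60 = 20.84 rad/s, so v = ωr = 20.84 × 0.753 = 15.69 m/s.
a_c = v²/r = (15.69)²/0.753 = 246.2/0.753 = 327.0 m/s².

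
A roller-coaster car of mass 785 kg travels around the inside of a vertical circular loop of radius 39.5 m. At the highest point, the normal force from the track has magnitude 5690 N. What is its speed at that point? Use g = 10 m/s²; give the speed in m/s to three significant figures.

26.1 m/s

At the top, N + mg = mv²/r, so v = √(r(N/m + g)) = √(39.5 × (5690/785 + 10.0)) = √(39.5 × 17.25) = √681.3 = 26.10 m/s.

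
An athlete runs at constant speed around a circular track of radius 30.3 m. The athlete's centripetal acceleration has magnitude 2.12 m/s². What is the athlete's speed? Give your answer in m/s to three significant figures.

a_c = v²/r ⇒ v = √(a_c · r) = √(2.12 × 30.3) = √64.24 = 8.015 m/s.

8.01 m/s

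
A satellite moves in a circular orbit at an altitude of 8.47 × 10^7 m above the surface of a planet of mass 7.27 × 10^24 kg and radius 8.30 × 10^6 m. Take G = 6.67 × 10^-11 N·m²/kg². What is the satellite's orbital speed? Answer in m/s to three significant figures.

Orbital radius r = R + h = 8.30 × 10^6 + 8.47 × 10^7 = 9.300 × 10^7 m.
Gravity supplies the centripetal force: G M m / r² = m v² / r, so v = √(GM/r).
v = √(6.67 × 10^-11 × 7.27 × 10^24 / 9.300 × 10^7) = √(5.214 × 10^6) = 2283 m/s.

2280 m/s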